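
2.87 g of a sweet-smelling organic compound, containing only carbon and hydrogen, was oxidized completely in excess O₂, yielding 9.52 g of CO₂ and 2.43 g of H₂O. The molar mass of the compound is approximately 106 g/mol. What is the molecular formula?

mol C = 9.52 g CO₂ ÷ 44.009 g/mol = 0.2163 mol
mol H = 2 × 2.43 g H₂O ÷ 18.015 g/mol = 0.2698 mol
Divide by the smallest (0.2163 mol): C 1.000, H 1.247
Multiplying each by 4 gives whole numbers: C 4.00, H 4.99
Empirical formula: C4H5
Empirical-formula mass = 53.08 g/mol; 106 ÷ 53.08 ≈ 2, so the molecular formula is C8H10.

C8H10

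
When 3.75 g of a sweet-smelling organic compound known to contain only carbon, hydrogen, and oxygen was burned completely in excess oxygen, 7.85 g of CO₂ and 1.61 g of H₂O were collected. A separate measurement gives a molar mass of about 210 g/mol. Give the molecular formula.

mol C = 7.85 g CO₂ ÷ 44.009 g/mol = 0.1784 mol
mol H = 2 × 1.61 g H₂O ÷ 18.015 g/mol = 0.1787 mol
mass O = 3.75 − (2.142 + 0.1802) = 1.427 g → mol O = 1.427 ÷ 15.999 = 0.08922 mol
Divide by the smallest (0.08922 mol): C 1.999, H 2.003, O 1.000
Empirical formula: C2H2O
Empirical-formula mass = 42.04 g/mol; 210 ÷ 42.04 ≈ 5, so the molecular formula is C10H10O5.

C10H10O5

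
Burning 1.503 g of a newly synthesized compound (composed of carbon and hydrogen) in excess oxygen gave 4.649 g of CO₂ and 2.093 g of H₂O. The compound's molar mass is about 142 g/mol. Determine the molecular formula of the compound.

mol C = 4.649 g CO₂ ÷ 44.009 g/mol = 0.10564 mol
mol H = 2 × 2.093 g H₂O ÷ 18.015 g/mol = 0.23236 mol
Divide by the smallest (0.10564 mol): C 1.000, H 2.200
Multiplying each by 5 gives whole numbers: C 5.00, H 11.00
Empirical formula: C5H11
Empirical-formula mass = 71.14 g/mol; 142 ÷ 71.14 ≈ 2, so the molecular formula is C10H22.

C10H22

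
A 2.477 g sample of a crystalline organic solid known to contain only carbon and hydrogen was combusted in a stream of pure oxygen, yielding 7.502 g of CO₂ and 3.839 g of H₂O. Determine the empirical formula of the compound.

C2H5

mol C = 7.502 g CO₂ ÷ 44.009 g/mol = 0.17047 mol
mol H = 2 × 3.839 g H₂O ÷ 18.015 g/mol = 0.42620 mol
Divide by the smallest (0.17047 mol): C 1.000, H 2.500
Multiplying each by 2 gives whole numbers: C 2.00, H 5.00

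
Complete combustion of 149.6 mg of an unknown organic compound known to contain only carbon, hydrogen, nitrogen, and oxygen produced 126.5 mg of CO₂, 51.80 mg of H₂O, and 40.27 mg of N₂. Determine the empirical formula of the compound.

mol C = 0.1265 g CO₂ ÷ 44.009 g/mol = 0.0028744 mol
mol H = 2 × 0.05180 g H₂O ÷ 18.015 g/mol = 0.0057508 mol
mol N = 2 × 0.04027 g N₂ ÷ 28.014 g/mol = 0.0028750 mol
mass O = 0.1496 − (0.034525 + 0.0057968 + 0.040270) = 0.069009 g → mol O = 0.069009 ÷ 15.999 = 0.0043133 mol
Divide by the smallest (0.0028744 mol): C 1.000, H 2.001, N 1.000, O 1.501
Multiplying each by 2 gives whole numbers: C 2.00, H 4.00, N 2.00, O 3.00

C2H4N2O3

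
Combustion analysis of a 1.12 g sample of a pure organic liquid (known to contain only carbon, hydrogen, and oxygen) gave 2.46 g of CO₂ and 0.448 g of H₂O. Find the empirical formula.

C9H8O4

mol C = 2.46 g CO₂ ÷ 44.009 g/mol = 0.05590 mol
mol H = 2 × 0.448 g H₂O ÷ 18.015 g/mol = 0.04974 mol
mass O = 1.12 − (0.6714 + 0.05013) = 0.3985 g → mol O = 0.3985 ÷ 15.999 = 0.02491 mol
Divide by the smallest (0.02491 mol): C 2.244, H 1.997, O 1.000
Multiplying each by 4 gives whole numbers: C 8.98, H 7.99, O 4.00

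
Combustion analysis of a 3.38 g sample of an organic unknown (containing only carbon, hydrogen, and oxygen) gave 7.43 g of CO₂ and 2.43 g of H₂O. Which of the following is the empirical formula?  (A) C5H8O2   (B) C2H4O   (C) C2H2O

(A) C5H8O2

mol C = 7.43 g CO₂ ÷ 44.009 g/mol = 0.1688 mol
mol H = 2 × 2.43 g H₂O ÷ 18.015 g/mol = 0.2698 mol
mass O = 3.38 − (2.028 + 0.2719) = 1.080 g → mol O = 1.080 ÷ 15.999 = 0.06752 mol
Divide by the smallest (0.06752 mol): C 2.500, H 3.995, O 1.000
Multiplying each by 2 gives whole numbers: C 5.00, H 7.99, O 2.00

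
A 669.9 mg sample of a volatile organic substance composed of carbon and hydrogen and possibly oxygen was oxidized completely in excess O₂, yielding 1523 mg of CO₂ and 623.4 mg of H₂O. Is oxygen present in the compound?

mol C = 1.523 g CO₂ ÷ 44.009 g/mol = 0.034607 mol
mol H = 2 × 0.6234 g H₂O ÷ 18.015 g/mol = 0.069209 mol
C and H account for only 0.48542 g of the 0.6699 g sample; the remaining 0.18448 g must be oxygen.

yes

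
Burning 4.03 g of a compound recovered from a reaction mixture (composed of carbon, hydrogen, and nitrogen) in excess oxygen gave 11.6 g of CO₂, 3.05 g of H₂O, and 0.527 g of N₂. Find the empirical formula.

mol C = 11.6 g CO₂ ÷ 44.009 g/mol = 0.2636 mol
mol H = 2 × 3.05 g H₂O ÷ 18.015 g/mol = 0.3386 mol
mol N = 2 × 0.527 g N₂ ÷ 28.014 g/mol = 0.03762 mol
Divide by the smallest (0.03762 mol): C 7.006, H 9.000, N 1.000

C7H9N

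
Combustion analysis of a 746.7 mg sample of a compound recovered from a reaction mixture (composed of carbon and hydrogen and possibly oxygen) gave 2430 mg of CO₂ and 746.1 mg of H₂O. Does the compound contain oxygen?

mol C = 2.430 g CO₂ ÷ 44.009 g/mol = 0.055216 mol
mol H = 2 × 0.7461 g H₂O ÷ 18.015 g/mol = 0.082831 mol
C and H together account for 0.74669 g — essentially the entire 0.7467 g sample — so the compound contains no oxygen.

no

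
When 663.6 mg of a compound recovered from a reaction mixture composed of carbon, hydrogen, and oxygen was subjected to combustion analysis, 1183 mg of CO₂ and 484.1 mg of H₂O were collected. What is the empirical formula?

C3H6O2

mol C = 1.183 g CO₂ ÷ 44.009 g/mol = 0.026881 mol
mol H = 2 × 0.4841 g H₂O ÷ 18.015 g/mol = 0.053744 mol
mass O = 0.6636 − (0.32287 + 0.054174) = 0.28656 g → mol O = 0.28656 ÷ 15.999 = 0.017911 mol
Divide by the smallest (0.017911 mol): C 1.501, H 3.001, O 1.000
Multiplying each by 2 gives whole numbers: C 3.00, H 6.00, O 2.00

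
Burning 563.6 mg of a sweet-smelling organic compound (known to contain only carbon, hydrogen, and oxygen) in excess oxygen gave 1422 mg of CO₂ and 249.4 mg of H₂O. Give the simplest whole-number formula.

mol C = 1.422 g CO₂ ÷ 44.009 g/mol = 0.032312 mol
mol H = 2 × 0.2494 g H₂O ÷ 18.015 g/mol = 0.027688 mol
mass O = 0.5636 − (0.38809 + 0.027910) = 0.14760 g → mol O = 0.14760 ÷ 15.999 = 0.0092253 mol
Divide by the smallest (0.0092253 mol): C 3.502, H 3.001, O 1.000
Multiplying each by 2 gives whole numbers: C 7.00, H 6.00, O 2.00

C7H6O2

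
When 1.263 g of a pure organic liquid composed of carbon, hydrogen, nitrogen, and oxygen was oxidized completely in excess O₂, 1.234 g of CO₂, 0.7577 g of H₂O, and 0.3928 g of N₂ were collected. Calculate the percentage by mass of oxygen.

mol C = 1.234 g CO₂ ÷ 44.009 g/mol = 0.028040 mol
mol H = 2 × 0.7577 g H₂O ÷ 18.015 g/mol = 0.084119 mol
mol N = 2 × 0.3928 g N₂ ÷ 28.014 g/mol = 0.028043 mol
mass O = 1.263 − (0.33679 + 0.084792 + 0.39280) = 0.44862 g → mol O = 0.44862 ÷ 15.999 = 0.028041 mol
mass % O = 0.44862 g ÷ 1.263 g × 100%

35.52%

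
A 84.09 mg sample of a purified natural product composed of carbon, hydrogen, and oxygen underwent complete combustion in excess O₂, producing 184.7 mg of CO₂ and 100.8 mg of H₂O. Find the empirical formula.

mol C = 0.1847 g CO₂ ÷ 44.009 g/mol = 0.0041969 mol
mol H = 2 × 0.1008 g H₂O ÷ 18.015 g/mol = 0.011191 mol
mass O = 0.08409 − (0.050409 + 0.011280) = 0.022401 g → mol O = 0.022401 ÷ 15.999 = 0.0014002 mol
Divide by the smallest (0.0014002 mol): C 2.997, H 7.992, O 1.000

C3H8O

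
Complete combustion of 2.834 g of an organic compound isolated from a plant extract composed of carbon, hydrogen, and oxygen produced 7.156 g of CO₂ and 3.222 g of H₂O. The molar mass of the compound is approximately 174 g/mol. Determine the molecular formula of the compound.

mol C = 7.156 g CO₂ ÷ 44.009 g/mol = 0.16260 mol
mol H = 2 × 3.222 g H₂O ÷ 18.015 g/mol = 0.35770 mol
mass O = 2.834 − (1.9530 + 0.36056) = 0.52041 g → mol O = 0.52041 ÷ 15.999 = 0.032528 mol
Divide by the smallest (0.032528 mol): C 4.999, H 10.997, O 1.000
Empirical formula: C5H11O
Empirical-formula mass = 87.14 g/mol; 174 ÷ 87.14 ≈ 2, so the molecular formula is C10H22O2.

C10H22O2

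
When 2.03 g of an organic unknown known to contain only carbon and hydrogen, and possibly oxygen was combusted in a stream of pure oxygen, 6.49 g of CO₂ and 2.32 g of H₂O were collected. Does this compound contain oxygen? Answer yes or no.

mol C = 6.49 g CO₂ ÷ 44.009 g/mol = 0.1475 mol
mol H = 2 × 2.32 g H₂O ÷ 18.015 g/mol = 0.2576 mol
C and H together account for 2.031 g — essentially the entire 2.03 g sample — so the compound contains no oxygen.

no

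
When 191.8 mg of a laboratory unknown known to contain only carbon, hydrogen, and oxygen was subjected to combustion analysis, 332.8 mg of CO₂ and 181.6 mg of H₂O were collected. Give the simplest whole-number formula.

mol C = 0.3328 g CO₂ ÷ 44.009 g/mol = 0.0075621 mol
mol H = 2 × 0.1816 g H₂O ÷ 18.015 g/mol = 0.020161 mol
mass O = 0.1918 − (0.090828 + 0.020322) = 0.080649 g → mol O = 0.080649 ÷ 15.999 = 0.0050409 mol
Divide by the smallest (0.0050409 mol): C 1.500, H 3.999, O 1.000
Multiplying each by 2 gives whole numbers: C 3.00, H 8.00, O 2.00

C3H8O2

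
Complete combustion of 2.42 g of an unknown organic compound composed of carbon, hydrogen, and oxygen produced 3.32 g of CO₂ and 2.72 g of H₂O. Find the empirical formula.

mol C = 3.32 g CO₂ ÷ 44.009 g/mol = 0.07544 mol
mol H = 2 × 2.72 g H₂O ÷ 18.015 g/mol = 0.3020 mol
mass O = 2.42 − (0.9061 + 0.3044) = 1.210 g → mol O = 1.210 ÷ 15.999 = 0.07560 mol
Divide by the smallest (0.07544 mol): C 1.000, H 4.003, O 1.002

CH4O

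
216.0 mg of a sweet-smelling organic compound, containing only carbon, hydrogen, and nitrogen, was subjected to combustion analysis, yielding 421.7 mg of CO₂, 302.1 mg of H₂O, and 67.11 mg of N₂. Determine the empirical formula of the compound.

mol C = 0.4217 g CO₂ ÷ 44.009 g/mol = 0.0095821 mol
mol H = 2 × 0.3021 g H₂O ÷ 18.015 g/mol = 0.033539 mol
mol N = 2 × 0.06711 g N₂ ÷ 28.014 g/mol = 0.0047912 mol
Divide by the smallest (0.0047912 mol): C 2.000, H 7.000, N 1.000

C2H7N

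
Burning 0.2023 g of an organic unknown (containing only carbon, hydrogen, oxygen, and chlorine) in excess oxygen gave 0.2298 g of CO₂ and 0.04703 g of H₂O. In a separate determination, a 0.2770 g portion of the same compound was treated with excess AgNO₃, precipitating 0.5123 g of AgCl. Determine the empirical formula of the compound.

C2H2ClO

mol C = 0.2298 g CO₂ ÷ 44.009 g/mol = 0.0052217 mol
mol H = 2 × 0.04703 g H₂O ÷ 18.015 g/mol = 0.0052212 mol
From the AgCl data: mol Cl per gram of compound = (0.5123 ÷ 143.318) ÷ 0.2770 = 0.012905 mol/g, so in the 0.2023 g combustion sample mol Cl = 0.0026106 mol
mass O = 0.2023 − (0.062717 + 0.0052630 + 0.092546) = 0.041774 g → mol O = 0.041774 ÷ 15.999 = 0.0026110 mol
Divide by the smallest (0.0026106 mol): C 2.000, H 2.000, Cl 1.000, O 1.000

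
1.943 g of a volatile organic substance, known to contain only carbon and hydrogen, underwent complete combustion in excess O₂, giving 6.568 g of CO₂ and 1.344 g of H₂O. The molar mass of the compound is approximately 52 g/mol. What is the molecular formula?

C4H4

mol C = 6.568 g CO₂ ÷ 44.009 g/mol = 0.14924 mol
mol H = 2 × 1.344 g H₂O ÷ 18.015 g/mol = 0.14921 mol
Divide by the smallest (0.14921 mol): C 1.000, H 1.000
Empirical formula: CH
Empirical-formula mass = 13.02 g/mol; 52 ÷ 13.02 ≈ 4, so the molecular formula is C4H4.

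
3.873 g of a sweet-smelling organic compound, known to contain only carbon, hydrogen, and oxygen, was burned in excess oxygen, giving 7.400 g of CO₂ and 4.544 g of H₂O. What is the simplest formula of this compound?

C2H6O

mol C = 7.400 g CO₂ ÷ 44.009 g/mol = 0.16815 mol
mol H = 2 × 4.544 g H₂O ÷ 18.015 g/mol = 0.50447 mol
mass O = 3.873 − (2.0196 + 0.50850) = 1.3449 g → mol O = 1.3449 ÷ 15.999 = 0.084060 mol
Divide by the smallest (0.084060 mol): C 2.000, H 6.001, O 1.000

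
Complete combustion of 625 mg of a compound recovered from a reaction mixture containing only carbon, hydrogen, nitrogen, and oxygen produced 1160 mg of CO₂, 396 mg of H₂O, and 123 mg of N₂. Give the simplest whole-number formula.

mol C = 1.16 g CO₂ ÷ 44.009 g/mol = 0.02636 mol
mol H = 2 × 0.396 g H₂O ÷ 18.015 g/mol = 0.04396 mol
mol N = 2 × 0.123 g N₂ ÷ 28.014 g/mol = 0.008781 mol
mass O = 0.625 − (0.3166 + 0.04432 + 0.1230) = 0.1411 g → mol O = 0.1411 ÷ 15.999 = 0.008819 mol
Divide by the smallest (0.008781 mol): C 3.002, H 5.006, N 1.000, O 1.004

C3H5NO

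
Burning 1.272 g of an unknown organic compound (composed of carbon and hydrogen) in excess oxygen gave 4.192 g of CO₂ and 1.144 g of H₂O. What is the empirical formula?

C3H4

mol C = 4.192 g CO₂ ÷ 44.009 g/mol = 0.095253 mol
mol H = 2 × 1.144 g H₂O ÷ 18.015 g/mol = 0.12701 mol
Divide by the smallest (0.095253 mol): C 1.000, H 1.333
Multiplying each by 3 gives whole numbers: C 3.00, H 4.00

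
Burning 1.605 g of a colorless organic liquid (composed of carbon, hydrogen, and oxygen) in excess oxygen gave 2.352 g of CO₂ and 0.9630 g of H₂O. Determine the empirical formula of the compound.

CH2O

mol C = 2.352 g CO₂ ÷ 44.009 g/mol = 0.053444 mol
mol H = 2 × 0.9630 g H₂O ÷ 18.015 g/mol = 0.10691 mol
mass O = 1.605 − (0.64191 + 0.10777) = 0.85532 g → mol O = 0.85532 ÷ 15.999 = 0.053461 mol
Divide by the smallest (0.053444 mol): C 1.000, H 2.000, O 1.000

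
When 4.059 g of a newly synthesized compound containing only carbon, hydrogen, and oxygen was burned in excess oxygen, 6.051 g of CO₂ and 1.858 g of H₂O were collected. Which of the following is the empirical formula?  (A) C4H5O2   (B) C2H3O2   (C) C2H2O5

(B) C2H3O2

mol C = 6.051 g CO₂ ÷ 44.009 g/mol = 0.13749 mol
mol H = 2 × 1.858 g H₂O ÷ 18.015 g/mol = 0.20627 mol
mass O = 4.059 − (1.6514 + 0.20792) = 2.1996 g → mol O = 2.1996 ÷ 15.999 = 0.13749 mol
Divide by the smallest (0.13749 mol): C 1.000, H 1.500, O 1.000
Multiplying each by 2 gives whole numbers: C 2.00, H 3.00, O 2.00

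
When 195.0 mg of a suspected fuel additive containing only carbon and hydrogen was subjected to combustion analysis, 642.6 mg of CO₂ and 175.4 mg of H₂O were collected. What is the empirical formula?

mol C = 0.6426 g CO₂ ÷ 44.009 g/mol = 0.014602 mol
mol H = 2 × 0.1754 g H₂O ÷ 18.015 g/mol = 0.019473 mol
Divide by the smallest (0.014602 mol): C 1.000, H 1.334
Multiplying each by 3 gives whole numbers: C 3.00, H 4.00

C3H4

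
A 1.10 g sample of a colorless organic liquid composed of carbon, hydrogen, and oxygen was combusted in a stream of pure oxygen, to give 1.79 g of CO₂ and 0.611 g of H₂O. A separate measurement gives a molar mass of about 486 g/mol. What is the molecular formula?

mol C = 1.79 g CO₂ ÷ 44.009 g/mol = 0.04067 mol
mol H = 2 × 0.611 g H₂O ÷ 18.015 g/mol = 0.06783 mol
mass O = 1.10 − (0.4885 + 0.06838) = 0.5431 g → mol O = 0.5431 ÷ 15.999 = 0.03395 mol
Divide by the smallest (0.03395 mol): C 1.198, H 1.998, O 1.000
Multiplying each by 5 gives whole numbers: C 5.99, H 9.99, O 5.00
Empirical formula: C6H10O5
Empirical-formula mass = 162.14 g/mol; 486 ÷ 162.14 ≈ 3, so the molecular formula is C18H30O15.

C18H30O15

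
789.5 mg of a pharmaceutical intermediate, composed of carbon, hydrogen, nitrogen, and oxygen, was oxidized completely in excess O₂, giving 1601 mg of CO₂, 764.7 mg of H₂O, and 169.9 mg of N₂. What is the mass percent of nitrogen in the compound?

21.52%

mol C = 1.601 g CO₂ ÷ 44.009 g/mol = 0.036379 mol
mol H = 2 × 0.7647 g H₂O ÷ 18.015 g/mol = 0.084896 mol
mol N = 2 × 0.1699 g N₂ ÷ 28.014 g/mol = 0.012130 mol
mass O = 0.7895 − (0.43695 + 0.085575 + 0.16990) = 0.097078 g → mol O = 0.097078 ÷ 15.999 = 0.0060677 mol
mass % N = 0.16990 g ÷ 0.7895 g × 100%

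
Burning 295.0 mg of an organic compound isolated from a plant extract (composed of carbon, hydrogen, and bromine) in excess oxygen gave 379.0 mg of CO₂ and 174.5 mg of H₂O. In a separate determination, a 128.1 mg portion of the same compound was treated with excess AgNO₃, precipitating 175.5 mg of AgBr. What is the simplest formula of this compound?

mol C = 0.3790 g CO₂ ÷ 44.009 g/mol = 0.0086119 mol
mol H = 2 × 0.1745 g H₂O ÷ 18.015 g/mol = 0.019373 mol
From the AgBr data: mol Br per gram of compound = (0.1755 ÷ 187.772) ÷ 0.1281 = 0.0072962 mol/g, so in the 0.2950 g combustion sample mol Br = 0.0021524 mol
Divide by the smallest (0.0021524 mol): C 4.001, H 9.001, Br 1.000

C4H9Br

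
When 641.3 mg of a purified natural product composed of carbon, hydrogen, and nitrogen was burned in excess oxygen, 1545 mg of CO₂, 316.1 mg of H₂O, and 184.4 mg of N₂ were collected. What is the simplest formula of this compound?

C8H8N3

mol C = 1.545 g CO₂ ÷ 44.009 g/mol = 0.035106 mol
mol H = 2 × 0.3161 g H₂O ÷ 18.015 g/mol = 0.035093 mol
mol N = 2 × 0.1844 g N₂ ÷ 28.014 g/mol = 0.013165 mol
Divide by the smallest (0.013165 mol): C 2.667, H 2.666, N 1.000
Multiplying each by 3 gives whole numbers: C 8.00, H 8.00, N 3.00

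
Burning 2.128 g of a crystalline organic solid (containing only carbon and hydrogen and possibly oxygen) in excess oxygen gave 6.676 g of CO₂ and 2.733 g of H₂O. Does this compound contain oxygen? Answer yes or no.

no

mol C = 6.676 g CO₂ ÷ 44.009 g/mol = 0.15170 mol
mol H = 2 × 2.733 g H₂O ÷ 18.015 g/mol = 0.30341 mol
C and H together account for 2.1279 g — essentially the entire 2.128 g sample — so the compound contains no oxygen.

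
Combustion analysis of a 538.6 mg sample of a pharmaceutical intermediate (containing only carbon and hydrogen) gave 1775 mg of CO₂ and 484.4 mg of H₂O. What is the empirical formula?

C3H4

mol C = 1.775 g CO₂ ÷ 44.009 g/mol = 0.040333 mol
mol H = 2 × 0.4844 g H₂O ÷ 18.015 g/mol = 0.053777 mol
Divide by the smallest (0.040333 mol): C 1.000, H 1.333
Multiplying each by 3 gives whole numbers: C 3.00, H 4.00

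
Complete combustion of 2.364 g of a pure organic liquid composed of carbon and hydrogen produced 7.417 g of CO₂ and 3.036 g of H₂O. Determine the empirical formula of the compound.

mol C = 7.417 g CO₂ ÷ 44.009 g/mol = 0.16853 mol
mol H = 2 × 3.036 g H₂O ÷ 18.015 g/mol = 0.33705 mol
Divide by the smallest (0.16853 mol): C 1.000, H 2.000

CH2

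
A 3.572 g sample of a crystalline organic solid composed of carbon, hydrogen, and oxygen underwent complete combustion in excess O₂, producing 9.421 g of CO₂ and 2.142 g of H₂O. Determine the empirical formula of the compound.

mol C = 9.421 g CO₂ ÷ 44.009 g/mol = 0.21407 mol
mol H = 2 × 2.142 g H₂O ÷ 18.015 g/mol = 0.23780 mol
mass O = 3.572 − (2.5712 + 0.23970) = 0.76110 g → mol O = 0.76110 ÷ 15.999 = 0.047572 mol
Divide by the smallest (0.047572 mol): C 4.500, H 4.999, O 1.000
Multiplying each by 2 gives whole numbers: C 9.00, H 10.00, O 2.00

C9H10O2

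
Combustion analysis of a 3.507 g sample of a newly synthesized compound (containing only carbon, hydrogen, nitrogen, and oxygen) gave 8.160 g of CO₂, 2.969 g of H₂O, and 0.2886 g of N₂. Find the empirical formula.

mol C = 8.160 g CO₂ ÷ 44.009 g/mol = 0.18542 mol
mol H = 2 × 2.969 g H₂O ÷ 18.015 g/mol = 0.32961 mol
mol N = 2 × 0.2886 g N₂ ÷ 28.014 g/mol = 0.020604 mol
mass O = 3.507 − (2.2270 + 0.33225 + 0.28860) = 0.65911 g → mol O = 0.65911 ÷ 15.999 = 0.041197 mol
Divide by the smallest (0.020604 mol): C 8.999, H 15.998, N 1.000, O 1.999

C9H16NO2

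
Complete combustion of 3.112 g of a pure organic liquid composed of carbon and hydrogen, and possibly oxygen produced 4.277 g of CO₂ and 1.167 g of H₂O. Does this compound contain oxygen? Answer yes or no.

yes

mol C = 4.277 g CO₂ ÷ 44.009 g/mol = 0.097185 mol
mol H = 2 × 1.167 g H₂O ÷ 18.015 g/mol = 0.12956 mol
C and H account for only 1.2979 g of the 3.112 g sample; the remaining 1.8141 g must be oxygen.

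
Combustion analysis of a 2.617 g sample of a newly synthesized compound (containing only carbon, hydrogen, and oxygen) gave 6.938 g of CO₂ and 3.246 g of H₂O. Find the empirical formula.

C7H16O

mol C = 6.938 g CO₂ ÷ 44.009 g/mol = 0.15765 mol
mol H = 2 × 3.246 g H₂O ÷ 18.015 g/mol = 0.36037 mol
mass O = 2.617 − (1.8935 + 0.36325) = 0.36022 g → mol O = 0.36022 ÷ 15.999 = 0.022515 mol
Divide by the smallest (0.022515 mol): C 7.002, H 16.005, O 1.000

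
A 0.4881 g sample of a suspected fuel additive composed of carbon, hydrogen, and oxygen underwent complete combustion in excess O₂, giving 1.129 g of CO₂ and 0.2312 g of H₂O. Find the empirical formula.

C8H8O3

mol C = 1.129 g CO₂ ÷ 44.009 g/mol = 0.025654 mol
mol H = 2 × 0.2312 g H₂O ÷ 18.015 g/mol = 0.025667 mol
mass O = 0.4881 − (0.30813 + 0.025873) = 0.15410 g → mol O = 0.15410 ÷ 15.999 = 0.0096318 mol
Divide by the smallest (0.0096318 mol): C 2.663, H 2.665, O 1.000
Multiplying each by 3 gives whole numbers: C 7.99, H 7.99, O 3.00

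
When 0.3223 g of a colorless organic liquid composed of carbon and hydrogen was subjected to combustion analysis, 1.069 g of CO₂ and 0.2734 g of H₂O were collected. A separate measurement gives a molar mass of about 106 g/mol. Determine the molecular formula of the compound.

C8H10

mol C = 1.069 g CO₂ ÷ 44.009 g/mol = 0.024290 mol
mol H = 2 × 0.2734 g H₂O ÷ 18.015 g/mol = 0.030352 mol
Divide by the smallest (0.024290 mol): C 1.000, H 1.250
Multiplying each by 4 gives whole numbers: C 4.00, H 5.00
Empirical formula: C4H5
Empirical-formula mass = 53.08 g/mol; 106 ÷ 53.08 ≈ 2, so the molecular formula is C8H10.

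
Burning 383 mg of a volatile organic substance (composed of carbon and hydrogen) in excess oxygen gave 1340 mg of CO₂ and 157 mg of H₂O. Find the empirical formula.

C7H4

mol C = 1.34 g CO₂ ÷ 44.009 g/mol = 0.03045 mol
mol H = 2 × 0.157 g H₂O ÷ 18.015 g/mol = 0.01743 mol
Divide by the smallest (0.01743 mol): C 1.747, H 1.000
Multiplying each by 4 gives whole numbers: C 6.99, H 4.00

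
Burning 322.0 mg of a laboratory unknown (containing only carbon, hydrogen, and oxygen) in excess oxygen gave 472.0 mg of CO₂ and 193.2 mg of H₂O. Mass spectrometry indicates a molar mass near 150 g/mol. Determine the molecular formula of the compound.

C5H10O5

mol C = 0.4720 g CO₂ ÷ 44.009 g/mol = 0.010725 mol
mol H = 2 × 0.1932 g H₂O ÷ 18.015 g/mol = 0.021449 mol
mass O = 0.3220 − (0.12882 + 0.021620) = 0.17156 g → mol O = 0.17156 ÷ 15.999 = 0.010723 mol
Divide by the smallest (0.010723 mol): C 1.000, H 2.000, O 1.000
Empirical formula: CH2O
Empirical-formula mass = 30.03 g/mol; 150 ÷ 30.03 ≈ 5, so the molecular formula is C5H10O5.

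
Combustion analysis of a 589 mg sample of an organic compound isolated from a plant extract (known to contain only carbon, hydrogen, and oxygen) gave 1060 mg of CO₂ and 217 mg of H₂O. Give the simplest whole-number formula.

mol C = 1.06 g CO₂ ÷ 44.009 g/mol = 0.02409 mol
mol H = 2 × 0.217 g H₂O ÷ 18.015 g/mol = 0.02409 mol
mass O = 0.589 − (0.2893 + 0.02428) = 0.2754 g → mol O = 0.2754 ÷ 15.999 = 0.01721 mol
Divide by the smallest (0.01721 mol): C 1.399, H 1.399, O 1.000
Multiplying each by 5 gives whole numbers: C 7.00, H 7.00, O 5.00

C7H7O5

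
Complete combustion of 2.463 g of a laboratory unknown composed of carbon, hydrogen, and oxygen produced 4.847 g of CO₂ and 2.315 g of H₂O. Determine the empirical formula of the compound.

mol C = 4.847 g CO₂ ÷ 44.009 g/mol = 0.11014 mol
mol H = 2 × 2.315 g H₂O ÷ 18.015 g/mol = 0.25701 mol
mass O = 2.463 − (1.3229 + 0.25906) = 0.88109 g → mol O = 0.88109 ÷ 15.999 = 0.055071 mol
Divide by the smallest (0.055071 mol): C 2.000, H 4.667, O 1.000
Multiplying each by 3 gives whole numbers: C 6.00, H 14.00, O 3.00

C6H14O3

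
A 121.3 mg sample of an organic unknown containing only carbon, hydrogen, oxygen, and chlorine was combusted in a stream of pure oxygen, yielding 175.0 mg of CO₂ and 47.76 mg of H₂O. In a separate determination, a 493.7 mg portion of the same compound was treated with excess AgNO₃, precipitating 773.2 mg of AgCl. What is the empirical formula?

C3H4ClO

mol C = 0.1750 g CO₂ ÷ 44.009 g/mol = 0.0039765 mol
mol H = 2 × 0.04776 g H₂O ÷ 18.015 g/mol = 0.0053022 mol
From the AgCl data: mol Cl per gram of compound = (0.7732 ÷ 143.318) ÷ 0.4937 = 0.010928 mol/g, so in the 0.1213 g combustion sample mol Cl = 0.0013255 mol
mass O = 0.1213 − (0.047761 + 0.0053447 + 0.046990) = 0.021204 g → mol O = 0.021204 ÷ 15.999 = 0.0013253 mol
Divide by the smallest (0.0013253 mol): C 3.000, H 4.001, Cl 1.000, O 1.000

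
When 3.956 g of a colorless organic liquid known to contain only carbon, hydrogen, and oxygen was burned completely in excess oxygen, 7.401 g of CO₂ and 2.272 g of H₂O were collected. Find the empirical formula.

C8H12O5

mol C = 7.401 g CO₂ ÷ 44.009 g/mol = 0.16817 mol
mol H = 2 × 2.272 g H₂O ÷ 18.015 g/mol = 0.25223 mol
mass O = 3.956 − (2.0199 + 0.25425) = 1.6819 g → mol O = 1.6819 ÷ 15.999 = 0.10512 mol
Divide by the smallest (0.10512 mol): C 1.600, H 2.399, O 1.000
Multiplying each by 5 gives whole numbers: C 8.00, H 12.00, O 5.00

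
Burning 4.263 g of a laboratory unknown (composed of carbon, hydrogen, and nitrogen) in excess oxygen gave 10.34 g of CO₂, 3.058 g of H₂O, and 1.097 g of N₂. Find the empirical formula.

mol C = 10.34 g CO₂ ÷ 44.009 g/mol = 0.23495 mol
mol H = 2 × 3.058 g H₂O ÷ 18.015 g/mol = 0.33949 mol
mol N = 2 × 1.097 g N₂ ÷ 28.014 g/mol = 0.078318 mol
Divide by the smallest (0.078318 mol): C 3.000, H 4.335, N 1.000
Multiplying each by 3 gives whole numbers: C 9.00, H 13.00, N 3.00

C9H13N3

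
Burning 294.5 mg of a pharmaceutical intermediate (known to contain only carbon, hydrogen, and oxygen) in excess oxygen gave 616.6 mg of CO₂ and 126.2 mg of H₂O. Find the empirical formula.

mol C = 0.6166 g CO₂ ÷ 44.009 g/mol = 0.014011 mol
mol H = 2 × 0.1262 g H₂O ÷ 18.015 g/mol = 0.014011 mol
mass O = 0.2945 − (0.16828 + 0.014123) = 0.11209 g → mol O = 0.11209 ÷ 15.999 = 0.0070063 mol
Divide by the smallest (0.0070063 mol): C 2.000, H 2.000, O 1.000

C2H2O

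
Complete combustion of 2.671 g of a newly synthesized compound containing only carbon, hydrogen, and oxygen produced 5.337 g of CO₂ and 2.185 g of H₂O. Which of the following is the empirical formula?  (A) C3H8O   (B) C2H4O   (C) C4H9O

(B) C2H4O

mol C = 5.337 g CO₂ ÷ 44.009 g/mol = 0.12127 mol
mol H = 2 × 2.185 g H₂O ÷ 18.015 g/mol = 0.24258 mol
mass O = 2.671 − (1.4566 + 0.24452) = 0.96990 g → mol O = 0.96990 ÷ 15.999 = 0.060623 mol
Divide by the smallest (0.060623 mol): C 2.000, H 4.001, O 1.000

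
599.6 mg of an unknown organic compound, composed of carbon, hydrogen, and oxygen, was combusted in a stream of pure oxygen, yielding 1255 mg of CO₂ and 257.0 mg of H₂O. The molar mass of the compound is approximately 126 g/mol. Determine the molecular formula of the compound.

C6H6O3

mol C = 1.255 g CO₂ ÷ 44.009 g/mol = 0.028517 mol
mol H = 2 × 0.2570 g H₂O ÷ 18.015 g/mol = 0.028532 mol
mass O = 0.5996 − (0.34252 + 0.028760) = 0.22832 g → mol O = 0.22832 ÷ 15.999 = 0.014271 mol
Divide by the smallest (0.014271 mol): C 1.998, H 1.999, O 1.000
Empirical formula: C2H2O
Empirical-formula mass = 42.04 g/mol; 126 ÷ 42.04 ≈ 3, so the molecular formula is C6H6O3.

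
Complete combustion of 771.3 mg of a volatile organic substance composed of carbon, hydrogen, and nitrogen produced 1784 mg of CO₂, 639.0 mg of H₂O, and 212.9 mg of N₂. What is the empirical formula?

mol C = 1.784 g CO₂ ÷ 44.009 g/mol = 0.040537 mol
mol H = 2 × 0.6390 g H₂O ÷ 18.015 g/mol = 0.070941 mol
mol N = 2 × 0.2129 g N₂ ÷ 28.014 g/mol = 0.015200 mol
Divide by the smallest (0.015200 mol): C 2.667, H 4.667, N 1.000
Multiplying each by 3 gives whole numbers: C 8.00, H 14.00, N 3.00

C8H14N3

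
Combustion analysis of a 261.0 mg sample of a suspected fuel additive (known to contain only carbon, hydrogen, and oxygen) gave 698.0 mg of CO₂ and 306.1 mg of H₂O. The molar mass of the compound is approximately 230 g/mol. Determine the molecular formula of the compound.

C14H30O2

mol C = 0.6980 g CO₂ ÷ 44.009 g/mol = 0.015860 mol
mol H = 2 × 0.3061 g H₂O ÷ 18.015 g/mol = 0.033983 mol
mass O = 0.2610 − (0.19050 + 0.034255) = 0.036246 g → mol O = 0.036246 ÷ 15.999 = 0.0022655 mol
Divide by the smallest (0.0022655 mol): C 7.001, H 15.000, O 1.000
Empirical formula: C7H15O
Empirical-formula mass = 115.20 g/mol; 230 ÷ 115.20 ≈ 2, so the molecular formula is C14H30O2.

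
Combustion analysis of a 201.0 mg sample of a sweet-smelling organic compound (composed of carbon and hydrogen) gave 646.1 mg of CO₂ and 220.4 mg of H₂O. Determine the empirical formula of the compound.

C3H5

mol C = 0.6461 g CO₂ ÷ 44.009 g/mol = 0.014681 mol
mol H = 2 × 0.2204 g H₂O ÷ 18.015 g/mol = 0.024468 mol
Divide by the smallest (0.014681 mol): C 1.000, H 1.667
Multiplying each by 3 gives whole numbers: C 3.00, H 5.00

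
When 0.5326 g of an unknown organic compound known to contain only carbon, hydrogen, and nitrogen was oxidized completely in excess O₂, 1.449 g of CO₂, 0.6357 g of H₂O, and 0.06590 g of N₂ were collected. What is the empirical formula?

C7H15N

mol C = 1.449 g CO₂ ÷ 44.009 g/mol = 0.032925 mol
mol H = 2 × 0.6357 g H₂O ÷ 18.015 g/mol = 0.070575 mol
mol N = 2 × 0.06590 g N₂ ÷ 28.014 g/mol = 0.0047048 mol
Divide by the smallest (0.0047048 mol): C 6.998, H 15.001, N 1.000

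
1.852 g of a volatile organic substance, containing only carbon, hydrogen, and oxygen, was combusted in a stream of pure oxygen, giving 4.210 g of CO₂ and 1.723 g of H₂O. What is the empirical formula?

mol C = 4.210 g CO₂ ÷ 44.009 g/mol = 0.095662 mol
mol H = 2 × 1.723 g H₂O ÷ 18.015 g/mol = 0.19129 mol
mass O = 1.852 − (1.1490 + 0.19282) = 0.51019 g → mol O = 0.51019 ÷ 15.999 = 0.031889 mol
Divide by the smallest (0.031889 mol): C 3.000, H 5.999, O 1.000

C3H6O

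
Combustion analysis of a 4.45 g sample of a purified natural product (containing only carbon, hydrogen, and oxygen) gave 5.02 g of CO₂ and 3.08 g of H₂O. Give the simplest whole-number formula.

C2H6O3

mol C = 5.02 g CO₂ ÷ 44.009 g/mol = 0.1141 mol
mol H = 2 × 3.08 g H₂O ÷ 18.015 g/mol = 0.3419 mol
mass O = 4.45 − (1.370 + 0.3447) = 2.735 g → mol O = 2.735 ÷ 15.999 = 0.1710 mol
Divide by the smallest (0.1141 mol): C 1.000, H 2.998, O 1.499
Multiplying each by 2 gives whole numbers: C 2.00, H 6.00, O 3.00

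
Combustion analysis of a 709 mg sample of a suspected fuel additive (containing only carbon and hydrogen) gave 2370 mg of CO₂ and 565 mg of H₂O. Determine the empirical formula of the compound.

C6H7

mol C = 2.37 g CO₂ ÷ 44.009 g/mol = 0.05385 mol
mol H = 2 × 0.565 g H₂O ÷ 18.015 g/mol = 0.06273 mol
Divide by the smallest (0.05385 mol): C 1.000, H 1.165
Multiplying each by 6 gives whole numbers: C 6.00, H 6.99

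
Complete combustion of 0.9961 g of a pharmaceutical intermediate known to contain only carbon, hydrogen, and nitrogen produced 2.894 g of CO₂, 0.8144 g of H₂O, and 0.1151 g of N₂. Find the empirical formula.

C8H11N

mol C = 2.894 g CO₂ ÷ 44.009 g/mol = 0.065759 mol
mol H = 2 × 0.8144 g H₂O ÷ 18.015 g/mol = 0.090414 mol
mol N = 2 × 0.1151 g N₂ ÷ 28.014 g/mol = 0.0082173 mol
Divide by the smallest (0.0082173 mol): C 8.003, H 11.003, N 1.000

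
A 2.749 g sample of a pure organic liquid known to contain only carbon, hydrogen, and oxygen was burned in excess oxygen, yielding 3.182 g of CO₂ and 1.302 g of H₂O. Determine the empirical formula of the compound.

C2H4O3

mol C = 3.182 g CO₂ ÷ 44.009 g/mol = 0.072303 mol
mol H = 2 × 1.302 g H₂O ÷ 18.015 g/mol = 0.14455 mol
mass O = 2.749 − (0.86844 + 0.14570) = 1.7349 g → mol O = 1.7349 ÷ 15.999 = 0.10844 mol
Divide by the smallest (0.072303 mol): C 1.000, H 1.999, O 1.500
Multiplying each by 2 gives whole numbers: C 2.00, H 4.00, O 3.00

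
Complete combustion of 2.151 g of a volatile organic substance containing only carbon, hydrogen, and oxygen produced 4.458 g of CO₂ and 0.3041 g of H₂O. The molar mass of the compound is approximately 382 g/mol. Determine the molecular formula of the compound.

C18H6O10

mol C = 4.458 g CO₂ ÷ 44.009 g/mol = 0.10130 mol
mol H = 2 × 0.3041 g H₂O ÷ 18.015 g/mol = 0.033761 mol
mass O = 2.151 − (1.2167 + 0.034031) = 0.90029 g → mol O = 0.90029 ÷ 15.999 = 0.056271 mol
Divide by the smallest (0.033761 mol): C 3.000, H 1.000, O 1.667
Multiplying each by 3 gives whole numbers: C 9.00, H 3.00, O 5.00
Empirical formula: C9H3O5
Empirical-formula mass = 191.12 g/mol; 382 ÷ 191.12 ≈ 2, so the molecular formula is C18H6O10.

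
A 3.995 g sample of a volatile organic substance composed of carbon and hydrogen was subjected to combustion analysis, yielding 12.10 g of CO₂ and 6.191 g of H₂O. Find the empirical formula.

C2H5

mol C = 12.10 g CO₂ ÷ 44.009 g/mol = 0.27494 mol
mol H = 2 × 6.191 g H₂O ÷ 18.015 g/mol = 0.68732 mol
Divide by the smallest (0.27494 mol): C 1.000, H 2.500
Multiplying each by 2 gives whole numbers: C 2.00, H 5.00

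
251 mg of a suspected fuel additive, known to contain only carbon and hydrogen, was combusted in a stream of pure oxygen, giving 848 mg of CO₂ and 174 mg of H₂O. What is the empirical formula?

mol C = 0.848 g CO₂ ÷ 44.009 g/mol = 0.01927 mol
mol H = 2 × 0.174 g H₂O ÷ 18.015 g/mol = 0.01932 mol
Divide by the smallest (0.01927 mol): C 1.000, H 1.003

CH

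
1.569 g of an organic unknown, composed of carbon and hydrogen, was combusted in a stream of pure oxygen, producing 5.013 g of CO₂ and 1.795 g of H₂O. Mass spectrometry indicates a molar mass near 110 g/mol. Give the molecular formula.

C8H14

mol C = 5.013 g CO₂ ÷ 44.009 g/mol = 0.11391 mol
mol H = 2 × 1.795 g H₂O ÷ 18.015 g/mol = 0.19928 mol
Divide by the smallest (0.11391 mol): C 1.000, H 1.749
Multiplying each by 4 gives whole numbers: C 4.00, H 7.00
Empirical formula: C4H7
Empirical-formula mass = 55.10 g/mol; 110 ÷ 55.10 ≈ 2, so the molecular formula is C8H14.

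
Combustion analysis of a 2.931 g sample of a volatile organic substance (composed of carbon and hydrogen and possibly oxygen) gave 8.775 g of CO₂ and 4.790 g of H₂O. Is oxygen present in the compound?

mol C = 8.775 g CO₂ ÷ 44.009 g/mol = 0.19939 mol
mol H = 2 × 4.790 g H₂O ÷ 18.015 g/mol = 0.53178 mol
C and H together account for 2.9309 g — essentially the entire 2.931 g sample — so the compound contains no oxygen.

no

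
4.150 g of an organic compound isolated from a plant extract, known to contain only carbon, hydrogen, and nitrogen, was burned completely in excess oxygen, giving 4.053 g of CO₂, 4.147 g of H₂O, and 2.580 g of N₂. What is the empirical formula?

CH5N2

mol C = 4.053 g CO₂ ÷ 44.009 g/mol = 0.092095 mol
mol H = 2 × 4.147 g H₂O ÷ 18.015 g/mol = 0.46039 mol
mol N = 2 × 2.580 g N₂ ÷ 28.014 g/mol = 0.18419 mol
Divide by the smallest (0.092095 mol): C 1.000, H 4.999, N 2.000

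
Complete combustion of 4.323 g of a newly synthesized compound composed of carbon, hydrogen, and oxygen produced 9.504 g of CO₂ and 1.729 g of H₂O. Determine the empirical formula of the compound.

C9H8O4

mol C = 9.504 g CO₂ ÷ 44.009 g/mol = 0.21596 mol
mol H = 2 × 1.729 g H₂O ÷ 18.015 g/mol = 0.19195 mol
mass O = 4.323 − (2.5938 + 0.19349) = 1.5357 g → mol O = 1.5357 ÷ 15.999 = 0.095985 mol
Divide by the smallest (0.095985 mol): C 2.250, H 2.000, O 1.000
Multiplying each by 4 gives whole numbers: C 9.00, H 8.00, O 4.00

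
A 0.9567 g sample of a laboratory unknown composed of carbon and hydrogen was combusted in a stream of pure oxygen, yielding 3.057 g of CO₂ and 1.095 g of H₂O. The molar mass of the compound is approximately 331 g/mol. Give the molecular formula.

mol C = 3.057 g CO₂ ÷ 44.009 g/mol = 0.069463 mol
mol H = 2 × 1.095 g H₂O ÷ 18.015 g/mol = 0.12157 mol
Divide by the smallest (0.069463 mol): C 1.000, H 1.750
Multiplying each by 4 gives whole numbers: C 4.00, H 7.00
Empirical formula: C4H7
Empirical-formula mass = 55.10 g/mol; 331 ÷ 55.10 ≈ 6, so the molecular formula is C24H42.

C24H42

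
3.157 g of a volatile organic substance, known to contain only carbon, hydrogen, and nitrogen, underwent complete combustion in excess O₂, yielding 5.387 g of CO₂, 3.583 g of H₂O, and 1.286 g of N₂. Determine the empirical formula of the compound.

C4H13N3

mol C = 5.387 g CO₂ ÷ 44.009 g/mol = 0.12241 mol
mol H = 2 × 3.583 g H₂O ÷ 18.015 g/mol = 0.39778 mol
mol N = 2 × 1.286 g N₂ ÷ 28.014 g/mol = 0.091811 mol
Divide by the smallest (0.091811 mol): C 1.333, H 4.333, N 1.000
Multiplying each by 3 gives whole numbers: C 4.00, H 13.00, N 3.00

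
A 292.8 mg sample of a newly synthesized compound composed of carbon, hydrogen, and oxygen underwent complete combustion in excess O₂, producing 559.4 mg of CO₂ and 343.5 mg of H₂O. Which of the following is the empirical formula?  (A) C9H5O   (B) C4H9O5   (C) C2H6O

(C) C2H6O

mol C = 0.5594 g CO₂ ÷ 44.009 g/mol = 0.012711 mol
mol H = 2 × 0.3435 g H₂O ÷ 18.015 g/mol = 0.038135 mol
mass O = 0.2928 − (0.15267 + 0.038440) = 0.10169 g → mol O = 0.10169 ÷ 15.999 = 0.0063559 mol
Divide by the smallest (0.0063559 mol): C 2.000, H 6.000, O 1.000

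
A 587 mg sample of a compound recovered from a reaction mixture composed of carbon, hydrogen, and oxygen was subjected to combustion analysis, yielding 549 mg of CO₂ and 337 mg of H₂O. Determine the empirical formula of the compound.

mol C = 0.549 g CO₂ ÷ 44.009 g/mol = 0.01247 mol
mol H = 2 × 0.337 g H₂O ÷ 18.015 g/mol = 0.03741 mol
mass O = 0.587 − (0.1498 + 0.03771) = 0.3995 g → mol O = 0.3995 ÷ 15.999 = 0.02497 mol
Divide by the smallest (0.01247 mol): C 1.000, H 2.999, O 2.001

CH3O2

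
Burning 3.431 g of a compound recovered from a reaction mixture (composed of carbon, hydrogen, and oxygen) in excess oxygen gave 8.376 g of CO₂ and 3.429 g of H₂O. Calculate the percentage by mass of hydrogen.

11.18%

mol C = 8.376 g CO₂ ÷ 44.009 g/mol = 0.19032 mol
mol H = 2 × 3.429 g H₂O ÷ 18.015 g/mol = 0.38068 mol
mass O = 3.431 − (2.2860 + 0.38373) = 0.76128 g → mol O = 0.76128 ÷ 15.999 = 0.047583 mol
mass % H = 0.38373 g ÷ 3.431 g × 100%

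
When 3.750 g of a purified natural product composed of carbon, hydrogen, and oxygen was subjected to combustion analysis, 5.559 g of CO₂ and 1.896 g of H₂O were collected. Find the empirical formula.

mol C = 5.559 g CO₂ ÷ 44.009 g/mol = 0.12632 mol
mol H = 2 × 1.896 g H₂O ÷ 18.015 g/mol = 0.21049 mol
mass O = 3.750 − (1.5172 + 0.21218) = 2.0207 g → mol O = 2.0207 ÷ 15.999 = 0.12630 mol
Divide by the smallest (0.12630 mol): C 1.000, H 1.667, O 1.000
Multiplying each by 3 gives whole numbers: C 3.00, H 5.00, O 3.00

C3H5O3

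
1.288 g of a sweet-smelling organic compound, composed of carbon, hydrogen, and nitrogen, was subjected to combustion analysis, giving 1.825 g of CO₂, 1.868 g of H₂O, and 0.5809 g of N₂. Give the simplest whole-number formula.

mol C = 1.825 g CO₂ ÷ 44.009 g/mol = 0.041469 mol
mol H = 2 × 1.868 g H₂O ÷ 18.015 g/mol = 0.20738 mol
mol N = 2 × 0.5809 g N₂ ÷ 28.014 g/mol = 0.041472 mol
Divide by the smallest (0.041469 mol): C 1.000, H 5.001, N 1.000

CH5N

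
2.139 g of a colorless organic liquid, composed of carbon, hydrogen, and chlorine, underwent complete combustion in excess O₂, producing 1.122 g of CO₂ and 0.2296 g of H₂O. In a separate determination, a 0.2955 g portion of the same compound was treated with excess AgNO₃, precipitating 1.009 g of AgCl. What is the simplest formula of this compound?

mol C = 1.122 g CO₂ ÷ 44.009 g/mol = 0.025495 mol
mol H = 2 × 0.2296 g H₂O ÷ 18.015 g/mol = 0.025490 mol
From the AgCl data: mol Cl per gram of compound = (1.009 ÷ 143.318) ÷ 0.2955 = 0.023825 mol/g, so in the 2.139 g combustion sample mol Cl = 0.050962 mol
Divide by the smallest (0.025490 mol): C 1.000, H 1.000, Cl 1.999

CHCl2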